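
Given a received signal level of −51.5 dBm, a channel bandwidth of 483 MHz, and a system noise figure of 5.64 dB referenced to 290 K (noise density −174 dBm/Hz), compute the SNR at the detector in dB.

Noise floor: N = −174 + 10 log₁₀(B) + NF
10 log₁₀(4.83×10⁸) = 86.84 dB
N = −174 + 86.84 + 5.64 = −81.52 dBm
SNR = P_sig − N = −51.5 − (−81.52) = 30.02 dB → 30.0 dB

30.0 dB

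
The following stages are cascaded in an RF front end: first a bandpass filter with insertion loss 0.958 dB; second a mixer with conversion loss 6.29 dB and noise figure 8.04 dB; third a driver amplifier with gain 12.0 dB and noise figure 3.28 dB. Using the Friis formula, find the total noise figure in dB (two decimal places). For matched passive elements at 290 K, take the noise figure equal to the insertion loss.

Convert to linear (a loss of L dB is a gain of −L dB): F_i = 10^(NF_i/10), G_i = 10^(G_i,dB/10)
  Stage 1: F_1 = 10^(0.958/10) = 1.247, G_1 = 10^(−0.958/10) = 0.8020
  Stage 2: F_2 = 10^(8.04/10) = 6.368, G_2 = 10^(−6.29/10) = 0.2350
  Stage 3: F_3 = 10^(3.28/10) = 2.128, G_3 = 10^(12.0/10) = 15.85
Friis cascade:
  F = 1.247 + (6.368 − 1)/0.8020 + (2.128 − 1)/0.1885 = 13.93
NF = 10 log₁₀(13.93) = 11.44 dB

11.44 dB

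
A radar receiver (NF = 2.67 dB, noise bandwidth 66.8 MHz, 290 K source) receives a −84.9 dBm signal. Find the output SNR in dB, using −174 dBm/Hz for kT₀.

Noise floor: N = −174 + 10 log₁₀(B) + NF
10 log₁₀(6.68×10⁷) = 78.25 dB
N = −174 + 78.25 + 2.67 = −93.08 dBm
SNR = P_sig − N = −84.9 − (−93.08) = 8.18 dB → 8.2 dB

8.2 dB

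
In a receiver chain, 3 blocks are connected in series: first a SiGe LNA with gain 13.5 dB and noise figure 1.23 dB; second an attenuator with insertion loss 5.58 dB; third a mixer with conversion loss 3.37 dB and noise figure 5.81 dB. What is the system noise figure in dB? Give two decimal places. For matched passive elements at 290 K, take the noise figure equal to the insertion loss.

Convert to linear (a loss of L dB is a gain of −L dB): F_i = 10^(NF_i/10), G_i = 10^(G_i,dB/10)
  Stage 1: F_1 = 10^(1.23/10) = 1.327, G_1 = 10^(13.5/10) = 22.39
  Stage 2: F_2 = 10^(5.58/10) = 3.614, G_2 = 10^(−5.58/10) = 0.2767
  Stage 3: F_3 = 10^(5.81/10) = 3.811, G_3 = 10^(−3.37/10) = 0.4603
Friis cascade:
  F = 1.327 + (3.614 − 1)/22.39 + (3.811 − 1)/6.194 = 1.898
NF = 10 log₁₀(1.898) = 2.78 dB

2.78 dB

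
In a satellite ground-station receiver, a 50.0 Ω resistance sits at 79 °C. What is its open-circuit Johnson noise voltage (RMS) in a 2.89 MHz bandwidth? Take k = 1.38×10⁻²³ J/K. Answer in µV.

T = 79 °C + 273.15 = 352.15 K
V_n = √(4kTRB)
4kTRB = 4 × 1.38×10⁻²³ × 352.15 × 5.00×10¹ × 2.89×10⁶ = 2.81×10⁻¹² V²
V_n = √(2.81×10⁻¹²) = 1.68×10⁻⁶ V = 1.68 µV

1.68 µV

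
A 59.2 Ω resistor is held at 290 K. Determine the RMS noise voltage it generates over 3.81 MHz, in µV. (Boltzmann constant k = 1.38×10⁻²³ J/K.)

V_n = √(4kTRB)
4kTRB = 4 × 1.38×10⁻²³ × 290 × 5.92×10¹ × 3.81×10⁶ = 3.61×10⁻¹² V²
V_n = √(3.61×10⁻¹²) = 1.90×10⁻⁶ V = 1.90 µV

1.90 µV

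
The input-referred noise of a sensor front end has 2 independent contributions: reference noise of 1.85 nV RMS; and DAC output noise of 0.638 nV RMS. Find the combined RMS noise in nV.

Uncorrelated sources add in power (mean-square): V_tot = √(ΣV_i²)
V_tot = √[(1.85×10⁻⁹)² + (6.38×10⁻¹⁰)²] = 1.96×10⁻⁹ V = 1.96 nV

1.96 nV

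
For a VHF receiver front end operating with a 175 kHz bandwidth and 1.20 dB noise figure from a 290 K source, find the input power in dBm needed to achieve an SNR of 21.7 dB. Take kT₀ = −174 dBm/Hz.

−98.7 dBm

Sensitivity = −174 + 10 log₁₀(B) + NF + SNR_min
= −174 + 52.43 + 1.20 + 21.7
= −98.67 dBm → −98.7 dBm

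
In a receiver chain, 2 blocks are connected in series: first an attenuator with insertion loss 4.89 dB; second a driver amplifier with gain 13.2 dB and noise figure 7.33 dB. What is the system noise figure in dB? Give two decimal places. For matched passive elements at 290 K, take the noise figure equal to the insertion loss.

Convert to linear (a loss of L dB is a gain of −L dB): F_i = 10^(NF_i/10), G_i = 10^(G_i,dB/10)
  Stage 1: F_1 = 10^(4.89/10) = 3.083, G_1 = 10^(−4.89/10) = 0.3243
  Stage 2: F_2 = 10^(7.33/10) = 5.408, G_2 = 10^(13.2/10) = 20.89
Friis cascade:
  F = 3.083 + (5.408 − 1)/0.3243 = 16.67
NF = 10 log₁₀(16.67) = 12.22 dB

12.22 dB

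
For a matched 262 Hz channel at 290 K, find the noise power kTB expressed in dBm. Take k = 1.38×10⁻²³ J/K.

P_n = kTB = 1.38×10⁻²³ × 290 × 2.62×10² = 1.05×10⁻¹⁸ W
In dBm: 10 log₁₀(1.05×10⁻¹⁸ / 10⁻³) = −149.8 dBm

−149.8 dBm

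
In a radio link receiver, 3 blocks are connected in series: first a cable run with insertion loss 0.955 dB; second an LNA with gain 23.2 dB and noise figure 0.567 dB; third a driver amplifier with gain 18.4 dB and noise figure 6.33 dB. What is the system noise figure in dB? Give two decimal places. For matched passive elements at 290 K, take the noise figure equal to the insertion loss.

1.58 dB

Convert to linear (a loss of L dB is a gain of −L dB): F_i = 10^(NF_i/10), G_i = 10^(G_i,dB/10)
  Stage 1: F_1 = 10^(0.955/10) = 1.246, G_1 = 10^(−0.955/10) = 0.8026
  Stage 2: F_2 = 10^(0.567/10) = 1.139, G_2 = 10^(23.2/10) = 208.9
  Stage 3: F_3 = 10^(6.33/10) = 4.295, G_3 = 10^(18.4/10) = 69.18
Friis cascade:
  F = 1.246 + (1.139 − 1)/0.8026 + (4.295 − 1)/167.7 = 1.439
NF = 10 log₁₀(1.439) = 1.58 dB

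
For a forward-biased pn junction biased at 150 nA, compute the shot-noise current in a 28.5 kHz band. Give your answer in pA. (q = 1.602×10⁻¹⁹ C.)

37.0 pA

I_n = √(2qI·B)
2qI·B = 2 × 1.602×10⁻¹⁹ × 1.50×10⁻⁷ × 2.85×10⁴ = 1.37×10⁻²¹ A²
I_n = √(1.37×10⁻²¹) = 3.70×10⁻¹¹ A = 37.0 pA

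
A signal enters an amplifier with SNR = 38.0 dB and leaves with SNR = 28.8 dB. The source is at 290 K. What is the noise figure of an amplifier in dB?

9.2 dB

NF (dB) = SNR_in(dB) − SNR_out(dB) when the source is at T₀
NF = 38.0 − 28.8 = 9.2 dB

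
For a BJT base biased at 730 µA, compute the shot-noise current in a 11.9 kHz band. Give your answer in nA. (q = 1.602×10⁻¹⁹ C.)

1.67 nA

I_n = √(2qI·B)
2qI·B = 2 × 1.602×10⁻¹⁹ × 7.30×10⁻⁴ × 1.19×10⁴ = 2.78×10⁻¹⁸ A²
I_n = √(2.78×10⁻¹⁸) = 1.67×10⁻⁹ A = 1.67 nA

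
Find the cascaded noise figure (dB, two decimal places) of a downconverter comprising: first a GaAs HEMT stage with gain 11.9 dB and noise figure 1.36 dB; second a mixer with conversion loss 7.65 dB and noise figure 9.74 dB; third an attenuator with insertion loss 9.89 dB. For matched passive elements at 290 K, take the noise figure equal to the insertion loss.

Convert to linear (a loss of L dB is a gain of −L dB): F_i = 10^(NF_i/10), G_i = 10^(G_i,dB/10)
  Stage 1: F_1 = 10^(1.36/10) = 1.368, G_1 = 10^(11.9/10) = 15.49
  Stage 2: F_2 = 10^(9.74/10) = 9.419, G_2 = 10^(−7.65/10) = 0.1718
  Stage 3: F_3 = 10^(9.89/10) = 9.750, G_3 = 10^(−9.89/10) = 0.1026
Friis cascade:
  F = 1.368 + (9.419 − 1)/15.49 + (9.750 − 1)/2.661 = 5.200
NF = 10 log₁₀(5.200) = 7.16 dB

7.16 dB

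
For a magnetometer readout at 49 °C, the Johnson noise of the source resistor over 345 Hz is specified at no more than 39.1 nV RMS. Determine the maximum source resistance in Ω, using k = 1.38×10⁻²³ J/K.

T = 49 °C + 273.15 = 322.15 K
Johnson–Nyquist: V_n = √(4kTRB) ⇒ R = V_n² / (4kTB)
4kTB = 4 × 1.38×10⁻²³ × 322.15 × 3.45×10² = 6.14×10⁻¹⁸
R = (3.91×10⁻⁸)² / 6.14×10⁻¹⁸ = 2.49×10² Ω = 249 Ω

249 Ω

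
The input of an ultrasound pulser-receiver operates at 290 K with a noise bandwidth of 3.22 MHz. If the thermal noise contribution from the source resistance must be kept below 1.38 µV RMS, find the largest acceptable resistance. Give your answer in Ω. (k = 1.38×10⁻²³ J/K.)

Johnson–Nyquist: V_n = √(4kTRB) ⇒ R = V_n² / (4kTB)
4kTB = 4 × 1.38×10⁻²³ × 290 × 3.22×10⁶ = 5.15×10⁻¹⁴
R = (1.38×10⁻⁶)² / 5.15×10⁻¹⁴ = 3.69×10¹ Ω = 36.9 Ω

36.9 Ω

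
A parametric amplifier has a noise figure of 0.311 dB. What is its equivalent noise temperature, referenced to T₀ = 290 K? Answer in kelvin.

21.5 K

F = 10^(0.311/10) = 1.07424
T_e = (F − 1)·T₀ = (1.07424 − 1) × 290 = 21.5 K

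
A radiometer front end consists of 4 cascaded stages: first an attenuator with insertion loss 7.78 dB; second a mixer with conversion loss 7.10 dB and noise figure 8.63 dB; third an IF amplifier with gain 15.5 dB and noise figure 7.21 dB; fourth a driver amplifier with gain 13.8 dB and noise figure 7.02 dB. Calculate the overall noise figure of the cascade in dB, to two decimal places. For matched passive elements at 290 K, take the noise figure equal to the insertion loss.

Convert to linear (a loss of L dB is a gain of −L dB): F_i = 10^(NF_i/10), G_i = 10^(G_i,dB/10)
  Stage 1: F_1 = 10^(7.78/10) = 5.998, G_1 = 10^(−7.78/10) = 0.1667
  Stage 2: F_2 = 10^(8.63/10) = 7.295, G_2 = 10^(−7.10/10) = 0.1950
  Stage 3: F_3 = 10^(7.21/10) = 5.260, G_3 = 10^(15.5/10) = 35.48
  Stage 4: F_4 = 10^(7.02/10) = 5.035, G_4 = 10^(13.8/10) = 23.99
Friis cascade:
  F = 5.998 + (7.295 − 1)/0.1667 + (5.260 − 1)/0.03251 + (5.035 − 1)/1.153 = 178.3
NF = 10 log₁₀(178.3) = 22.51 dB

22.51 dB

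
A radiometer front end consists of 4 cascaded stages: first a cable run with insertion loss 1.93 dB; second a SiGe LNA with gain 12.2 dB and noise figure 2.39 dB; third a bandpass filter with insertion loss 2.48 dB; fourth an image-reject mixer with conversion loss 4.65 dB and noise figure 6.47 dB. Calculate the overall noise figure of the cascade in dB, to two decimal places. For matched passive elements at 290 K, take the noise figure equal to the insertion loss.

5.25 dB

Convert to linear (a loss of L dB is a gain of −L dB): F_i = 10^(NF_i/10), G_i = 10^(G_i,dB/10)
  Stage 1: F_1 = 10^(1.93/10) = 1.560, G_1 = 10^(−1.93/10) = 0.6412
  Stage 2: F_2 = 10^(2.39/10) = 1.734, G_2 = 10^(12.2/10) = 16.60
  Stage 3: F_3 = 10^(2.48/10) = 1.770, G_3 = 10^(−2.48/10) = 0.5649
  Stage 4: F_4 = 10^(6.47/10) = 4.436, G_4 = 10^(−4.65/10) = 0.3428
Friis cascade:
  F = 1.560 + (1.734 − 1)/0.6412 + (1.770 − 1)/10.64 + (4.436 − 1)/6.012 = 3.348
NF = 10 log₁₀(3.348) = 5.25 dB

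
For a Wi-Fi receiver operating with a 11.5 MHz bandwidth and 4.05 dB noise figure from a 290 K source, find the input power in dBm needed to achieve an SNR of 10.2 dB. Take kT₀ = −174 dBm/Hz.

−89.1 dBm

Sensitivity = −174 + 10 log₁₀(B) + NF + SNR_min
= −174 + 70.61 + 4.05 + 10.2
= −89.14 dBm → −89.1 dBm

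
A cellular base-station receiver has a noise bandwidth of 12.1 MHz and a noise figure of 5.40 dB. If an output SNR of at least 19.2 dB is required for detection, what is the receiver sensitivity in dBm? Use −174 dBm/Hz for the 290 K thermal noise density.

Sensitivity = −174 + 10 log₁₀(B) + NF + SNR_min
= −174 + 70.83 + 5.40 + 19.2
= −78.57 dBm → −78.6 dBm

−78.6 dBm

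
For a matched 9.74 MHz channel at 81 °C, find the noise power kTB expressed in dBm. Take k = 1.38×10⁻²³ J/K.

−103.2 dBm

T = 81 °C + 273.15 = 354.15 K
P_n = kTB = 1.38×10⁻²³ × 354.15 × 9.74×10⁶ = 4.76×10⁻¹⁴ W
In dBm: 10 log₁₀(4.76×10⁻¹⁴ / 10⁻³) = −103.2 dBm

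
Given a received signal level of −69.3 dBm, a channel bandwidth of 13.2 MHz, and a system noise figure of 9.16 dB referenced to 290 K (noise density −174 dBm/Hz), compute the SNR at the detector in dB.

Noise floor: N = −174 + 10 log₁₀(B) + NF
10 log₁₀(1.32×10⁷) = 71.21 dB
N = −174 + 71.21 + 9.16 = −93.63 dBm
SNR = P_sig − N = −69.3 − (−93.63) = 24.33 dB → 24.3 dB

24.3 dB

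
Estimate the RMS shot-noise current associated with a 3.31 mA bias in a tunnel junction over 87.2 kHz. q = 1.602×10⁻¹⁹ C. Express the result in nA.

9.62 nA

I_n = √(2qI·B)
2qI·B = 2 × 1.602×10⁻¹⁹ × 3.31×10⁻³ × 8.72×10⁴ = 9.25×10⁻¹⁷ A²
I_n = √(9.25×10⁻¹⁷) = 9.62×10⁻⁹ A = 9.62 nA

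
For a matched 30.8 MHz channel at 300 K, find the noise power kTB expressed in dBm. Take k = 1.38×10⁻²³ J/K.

P_n = kTB = 1.38×10⁻²³ × 300 × 3.08×10⁷ = 1.28×10⁻¹³ W
In dBm: 10 log₁₀(1.28×10⁻¹³ / 10⁻³) = −98.9 dBm

−98.9 dBm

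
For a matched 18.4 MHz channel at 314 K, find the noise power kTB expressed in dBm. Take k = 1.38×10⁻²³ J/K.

P_n = kTB = 1.38×10⁻²³ × 314 × 1.84×10⁷ = 7.97×10⁻¹⁴ W
In dBm: 10 log₁₀(7.97×10⁻¹⁴ / 10⁻³) = −101.0 dBm

−101.0 dBm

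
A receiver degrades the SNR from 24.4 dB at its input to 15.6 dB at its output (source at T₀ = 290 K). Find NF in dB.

8.8 dB

NF (dB) = SNR_in(dB) − SNR_out(dB) when the source is at T₀
NF = 24.4 − 15.6 = 8.8 dB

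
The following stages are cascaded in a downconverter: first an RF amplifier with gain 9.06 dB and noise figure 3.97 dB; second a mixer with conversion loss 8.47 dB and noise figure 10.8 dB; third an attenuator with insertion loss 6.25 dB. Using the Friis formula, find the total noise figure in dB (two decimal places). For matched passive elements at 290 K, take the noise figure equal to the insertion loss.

8.24 dB

Convert to linear (a loss of L dB is a gain of −L dB): F_i = 10^(NF_i/10), G_i = 10^(G_i,dB/10)
  Stage 1: F_1 = 10^(3.97/10) = 2.495, G_1 = 10^(9.06/10) = 8.054
  Stage 2: F_2 = 10^(10.8/10) = 12.02, G_2 = 10^(−8.47/10) = 0.1422
  Stage 3: F_3 = 10^(6.25/10) = 4.217, G_3 = 10^(−6.25/10) = 0.2371
Friis cascade:
  F = 2.495 + (12.02 − 1)/8.054 + (4.217 − 1)/1.146 = 6.672
NF = 10 log₁₀(6.672) = 8.24 dB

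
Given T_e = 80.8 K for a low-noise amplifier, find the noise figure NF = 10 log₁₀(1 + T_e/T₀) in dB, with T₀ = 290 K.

F = 1 + T_e/T₀ = 1 + 80.8/290 = 1.27862
NF = 10 log₁₀(1.27862) = 1.07 dB

1.07 dB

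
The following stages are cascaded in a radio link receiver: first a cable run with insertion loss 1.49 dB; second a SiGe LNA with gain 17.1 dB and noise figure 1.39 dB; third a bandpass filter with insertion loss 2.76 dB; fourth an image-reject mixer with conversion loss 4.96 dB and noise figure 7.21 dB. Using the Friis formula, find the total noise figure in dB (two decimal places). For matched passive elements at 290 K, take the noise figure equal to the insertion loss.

Convert to linear (a loss of L dB is a gain of −L dB): F_i = 10^(NF_i/10), G_i = 10^(G_i,dB/10)
  Stage 1: F_1 = 10^(1.49/10) = 1.409, G_1 = 10^(−1.49/10) = 0.7096
  Stage 2: F_2 = 10^(1.39/10) = 1.377, G_2 = 10^(17.1/10) = 51.29
  Stage 3: F_3 = 10^(2.76/10) = 1.888, G_3 = 10^(−2.76/10) = 0.5297
  Stage 4: F_4 = 10^(7.21/10) = 5.260, G_4 = 10^(−4.96/10) = 0.3192
Friis cascade:
  F = 1.409 + (1.377 − 1)/0.7096 + (1.888 − 1)/36.39 + (5.260 − 1)/19.28 = 2.186
NF = 10 log₁₀(2.186) = 3.40 dB

3.40 dB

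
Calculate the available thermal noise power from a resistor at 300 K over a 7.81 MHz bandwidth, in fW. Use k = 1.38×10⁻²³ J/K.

P_n = kTB = 1.38×10⁻²³ × 300 × 7.81×10⁶ = 3.23×10⁻¹⁴ W = 32.3 fW

32.3 fW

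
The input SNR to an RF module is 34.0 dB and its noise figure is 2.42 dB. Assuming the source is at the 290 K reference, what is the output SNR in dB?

By definition F = SNR_in/SNR_out, so in dB: SNR_out = SNR_in − NF
SNR_out = 34.0 − 2.42 = 31.58 dB

31.58 dB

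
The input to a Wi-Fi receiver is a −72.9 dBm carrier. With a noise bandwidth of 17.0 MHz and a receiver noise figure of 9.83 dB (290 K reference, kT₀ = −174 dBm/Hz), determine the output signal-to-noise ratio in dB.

19.0 dB

Noise floor: N = −174 + 10 log₁₀(B) + NF
10 log₁₀(1.70×10⁷) = 72.3 dB
N = −174 + 72.3 + 9.83 = −91.87 dBm
SNR = P_sig − N = −72.9 − (−91.87) = 18.97 dB → 19.0 dB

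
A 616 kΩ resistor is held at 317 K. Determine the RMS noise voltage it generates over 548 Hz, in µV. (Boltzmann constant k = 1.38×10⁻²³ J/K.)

2.43 µV

V_n = √(4kTRB)
4kTRB = 4 × 1.38×10⁻²³ × 317 × 6.16×10⁵ × 5.48×10² = 5.91×10⁻¹² V²
V_n = √(5.91×10⁻¹²) = 2.43×10⁻⁶ V = 2.43 µV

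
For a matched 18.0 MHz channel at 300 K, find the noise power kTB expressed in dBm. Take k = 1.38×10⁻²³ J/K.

P_n = kTB = 1.38×10⁻²³ × 300 × 1.80×10⁷ = 7.45×10⁻¹⁴ W
In dBm: 10 log₁₀(7.45×10⁻¹⁴ / 10⁻³) = −101.3 dBm

−101.3 dBm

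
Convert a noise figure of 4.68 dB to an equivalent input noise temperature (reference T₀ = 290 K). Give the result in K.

F = 10^(4.68/10) = 2.93765
T_e = (F − 1)·T₀ = (2.93765 − 1) × 290 = 562 K

562 K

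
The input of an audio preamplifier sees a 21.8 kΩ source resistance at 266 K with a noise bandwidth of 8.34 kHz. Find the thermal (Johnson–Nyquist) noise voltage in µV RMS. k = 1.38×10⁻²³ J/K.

1.63 µV

V_n = √(4kTRB)
4kTRB = 4 × 1.38×10⁻²³ × 266 × 2.18×10⁴ × 8.34×10³ = 2.67×10⁻¹² V²
V_n = √(2.67×10⁻¹²) = 1.63×10⁻⁶ V = 1.63 µV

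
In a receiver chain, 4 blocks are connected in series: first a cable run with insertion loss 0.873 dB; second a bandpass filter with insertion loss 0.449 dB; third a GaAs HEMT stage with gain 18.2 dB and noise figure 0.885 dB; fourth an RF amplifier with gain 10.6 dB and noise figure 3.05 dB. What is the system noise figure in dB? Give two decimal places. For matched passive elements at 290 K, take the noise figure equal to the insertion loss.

Convert to linear (a loss of L dB is a gain of −L dB): F_i = 10^(NF_i/10), G_i = 10^(G_i,dB/10)
  Stage 1: F_1 = 10^(0.873/10) = 1.223, G_1 = 10^(−0.873/10) = 0.8179
  Stage 2: F_2 = 10^(0.449/10) = 1.109, G_2 = 10^(−0.449/10) = 0.9018
  Stage 3: F_3 = 10^(0.885/10) = 1.226, G_3 = 10^(18.2/10) = 66.07
  Stage 4: F_4 = 10^(3.05/10) = 2.018, G_4 = 10^(10.6/10) = 11.48
Friis cascade:
  F = 1.223 + (1.109 − 1)/0.8179 + (1.226 − 1)/0.7376 + (2.018 − 1)/48.73 = 1.683
NF = 10 log₁₀(1.683) = 2.26 dB

2.26 dB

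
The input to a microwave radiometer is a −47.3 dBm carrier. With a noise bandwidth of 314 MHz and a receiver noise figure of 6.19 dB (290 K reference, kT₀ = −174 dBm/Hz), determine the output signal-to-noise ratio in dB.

35.5 dB

Noise floor: N = −174 + 10 log₁₀(B) + NF
10 log₁₀(3.14×10⁸) = 84.97 dB
N = −174 + 84.97 + 6.19 = −82.84 dBm
SNR = P_sig − N = −47.3 − (−82.84) = 35.54 dB → 35.5 dB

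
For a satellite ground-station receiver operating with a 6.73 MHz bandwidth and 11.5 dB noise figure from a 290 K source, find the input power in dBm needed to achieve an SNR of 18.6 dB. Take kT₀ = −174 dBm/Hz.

−75.6 dBm

Sensitivity = −174 + 10 log₁₀(B) + NF + SNR_min
= −174 + 68.28 + 11.5 + 18.6
= −75.62 dBm → −75.6 dBm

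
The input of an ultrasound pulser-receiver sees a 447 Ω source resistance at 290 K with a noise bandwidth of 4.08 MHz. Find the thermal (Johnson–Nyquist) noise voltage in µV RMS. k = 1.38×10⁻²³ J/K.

5.40 µV

V_n = √(4kTRB)
4kTRB = 4 × 1.38×10⁻²³ × 290 × 4.47×10² × 4.08×10⁶ = 2.92×10⁻¹¹ V²
V_n = √(2.92×10⁻¹¹) = 5.40×10⁻⁶ V = 5.40 µV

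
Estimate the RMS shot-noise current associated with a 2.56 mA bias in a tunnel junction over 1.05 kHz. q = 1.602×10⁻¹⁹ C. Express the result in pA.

I_n = √(2qI·B)
2qI·B = 2 × 1.602×10⁻¹⁹ × 2.56×10⁻³ × 1.05×10³ = 8.61×10⁻¹⁹ A²
I_n = √(8.61×10⁻¹⁹) = 9.28×10⁻¹⁰ A = 928 pA

928 pA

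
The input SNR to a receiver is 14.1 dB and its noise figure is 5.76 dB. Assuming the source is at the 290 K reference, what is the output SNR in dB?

8.34 dB

By definition F = SNR_in/SNR_out, so in dB: SNR_out = SNR_in − NF
SNR_out = 14.1 − 5.76 = 8.34 dB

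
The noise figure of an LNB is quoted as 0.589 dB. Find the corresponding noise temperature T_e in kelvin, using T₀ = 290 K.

F = 10^(0.589/10) = 1.14525
T_e = (F − 1)·T₀ = (1.14525 − 1) × 290 = 42.1 K

42.1 K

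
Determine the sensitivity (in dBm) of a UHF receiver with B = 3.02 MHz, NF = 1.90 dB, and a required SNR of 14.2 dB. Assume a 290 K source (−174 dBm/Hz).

Sensitivity = −174 + 10 log₁₀(B) + NF + SNR_min
= −174 + 64.8 + 1.90 + 14.2
= −93.10 dBm → −93.1 dBm

−93.1 dBm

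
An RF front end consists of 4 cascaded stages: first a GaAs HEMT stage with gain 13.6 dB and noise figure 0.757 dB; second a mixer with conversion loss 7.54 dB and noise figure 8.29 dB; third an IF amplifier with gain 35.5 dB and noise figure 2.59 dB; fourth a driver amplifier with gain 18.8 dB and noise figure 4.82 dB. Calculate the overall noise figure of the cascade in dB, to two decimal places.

2.16 dB

Convert to linear (a loss of L dB is a gain of −L dB): F_i = 10^(NF_i/10), G_i = 10^(G_i,dB/10)
  Stage 1: F_1 = 10^(0.757/10) = 1.190, G_1 = 10^(13.6/10) = 22.91
  Stage 2: F_2 = 10^(8.29/10) = 6.745, G_2 = 10^(−7.54/10) = 0.1762
  Stage 3: F_3 = 10^(2.59/10) = 1.816, G_3 = 10^(35.5/10) = 3548
  Stage 4: F_4 = 10^(4.82/10) = 3.034, G_4 = 10^(18.8/10) = 75.86
Friis cascade:
  F = 1.190 + (6.745 − 1)/22.91 + (1.816 − 1)/4.036 + (3.034 − 1)/1.432×10⁴ = 1.643
NF = 10 log₁₀(1.643) = 2.16 dB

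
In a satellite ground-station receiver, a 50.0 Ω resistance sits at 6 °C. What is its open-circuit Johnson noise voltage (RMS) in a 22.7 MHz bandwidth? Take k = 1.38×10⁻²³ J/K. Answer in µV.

T = 6 °C + 273.15 = 279.15 K
V_n = √(4kTRB)
4kTRB = 4 × 1.38×10⁻²³ × 279.15 × 5.00×10¹ × 2.27×10⁷ = 1.75×10⁻¹¹ V²
V_n = √(1.75×10⁻¹¹) = 4.18×10⁻⁶ V = 4.18 µV

4.18 µV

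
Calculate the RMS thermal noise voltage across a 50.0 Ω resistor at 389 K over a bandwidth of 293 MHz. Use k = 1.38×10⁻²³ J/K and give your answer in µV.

17.7 µV

V_n = √(4kTRB)
4kTRB = 4 × 1.38×10⁻²³ × 389 × 5.00×10¹ × 2.93×10⁸ = 3.15×10⁻¹⁰ V²
V_n = √(3.15×10⁻¹⁰) = 1.77×10⁻⁵ V = 17.7 µV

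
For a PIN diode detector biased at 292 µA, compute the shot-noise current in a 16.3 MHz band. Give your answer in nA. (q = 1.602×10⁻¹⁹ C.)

39.1 nA

I_n = √(2qI·B)
2qI·B = 2 × 1.602×10⁻¹⁹ × 2.92×10⁻⁴ × 1.63×10⁷ = 1.52×10⁻¹⁵ A²
I_n = √(1.52×10⁻¹⁵) = 3.91×10⁻⁸ A = 39.1 nA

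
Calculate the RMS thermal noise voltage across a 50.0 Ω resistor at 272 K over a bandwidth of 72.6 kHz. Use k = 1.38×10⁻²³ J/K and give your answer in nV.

233 nV

V_n = √(4kTRB)
4kTRB = 4 × 1.38×10⁻²³ × 272 × 5.00×10¹ × 7.26×10⁴ = 5.45×10⁻¹⁴ V²
V_n = √(5.45×10⁻¹⁴) = 2.33×10⁻⁷ V = 233 nV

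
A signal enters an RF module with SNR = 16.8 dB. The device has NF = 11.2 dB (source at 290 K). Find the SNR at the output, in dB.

By definition F = SNR_in/SNR_out, so in dB: SNR_out = SNR_in − NF
SNR_out = 16.8 − 11.2 = 5.6 dB

5.6 dB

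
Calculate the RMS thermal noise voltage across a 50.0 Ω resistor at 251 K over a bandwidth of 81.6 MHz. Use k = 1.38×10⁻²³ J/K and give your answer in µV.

7.52 µV

V_n = √(4kTRB)
4kTRB = 4 × 1.38×10⁻²³ × 251 × 5.00×10¹ × 8.16×10⁷ = 5.65×10⁻¹¹ V²
V_n = √(5.65×10⁻¹¹) = 7.52×10⁻⁶ V = 7.52 µV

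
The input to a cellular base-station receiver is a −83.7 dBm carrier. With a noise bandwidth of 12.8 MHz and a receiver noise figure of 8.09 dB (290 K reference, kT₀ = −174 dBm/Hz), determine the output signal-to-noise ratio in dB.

11.1 dB

Noise floor: N = −174 + 10 log₁₀(B) + NF
10 log₁₀(1.28×10⁷) = 71.07 dB
N = −174 + 71.07 + 8.09 = −94.84 dBm
SNR = P_sig − N = −83.7 − (−94.84) = 11.14 dB → 11.1 dB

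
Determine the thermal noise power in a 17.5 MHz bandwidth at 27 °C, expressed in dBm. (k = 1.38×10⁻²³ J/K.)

−101.4 dBm

T = 27 °C + 273.15 = 300.15 K
P_n = kTB = 1.38×10⁻²³ × 300.15 × 1.75×10⁷ = 7.25×10⁻¹⁴ W
In dBm: 10 log₁₀(7.25×10⁻¹⁴ / 10⁻³) = −101.4 dBm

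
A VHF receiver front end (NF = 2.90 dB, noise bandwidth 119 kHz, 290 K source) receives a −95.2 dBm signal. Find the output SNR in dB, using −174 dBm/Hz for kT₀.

Noise floor: N = −174 + 10 log₁₀(B) + NF
10 log₁₀(1.19×10⁵) = 50.76 dB
N = −174 + 50.76 + 2.90 = −120.34 dBm
SNR = P_sig − N = −95.2 − (−120.34) = 25.14 dB → 25.1 dB

25.1 dB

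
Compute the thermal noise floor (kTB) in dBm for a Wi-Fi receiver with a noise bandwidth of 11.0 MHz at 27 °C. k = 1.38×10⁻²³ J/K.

−103.4 dBm

T = 27 °C + 273.15 = 300.15 K
P_n = kTB = 1.38×10⁻²³ × 300.15 × 1.10×10⁷ = 4.56×10⁻¹⁴ W
In dBm: 10 log₁₀(4.56×10⁻¹⁴ / 10⁻³) = −103.4 dBm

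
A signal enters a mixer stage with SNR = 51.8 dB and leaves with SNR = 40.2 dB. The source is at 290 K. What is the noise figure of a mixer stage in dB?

NF (dB) = SNR_in(dB) − SNR_out(dB) when the source is at T₀
NF = 51.8 − 40.2 = 11.6 dB

11.6 dB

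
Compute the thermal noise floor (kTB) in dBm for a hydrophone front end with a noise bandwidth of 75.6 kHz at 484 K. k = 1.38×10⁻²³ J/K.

P_n = kTB = 1.38×10⁻²³ × 484 × 7.56×10⁴ = 5.05×10⁻¹⁶ W
In dBm: 10 log₁₀(5.05×10⁻¹⁶ / 10⁻³) = −123.0 dBm

−123.0 dBm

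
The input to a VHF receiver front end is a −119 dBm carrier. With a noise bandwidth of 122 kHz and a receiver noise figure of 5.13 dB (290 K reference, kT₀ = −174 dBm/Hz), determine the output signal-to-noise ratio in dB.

Noise floor: N = −174 + 10 log₁₀(B) + NF
10 log₁₀(1.22×10⁵) = 50.86 dB
N = −174 + 50.86 + 5.13 = −118.01 dBm
SNR = P_sig − N = −119 − (−118.01) = −0.99 dB → −1.0 dB

−1.0 dB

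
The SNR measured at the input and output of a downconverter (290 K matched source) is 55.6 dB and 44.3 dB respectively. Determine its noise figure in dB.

11.3 dB

NF (dB) = SNR_in(dB) − SNR_out(dB) when the source is at T₀
NF = 55.6 − 44.3 = 11.3 dB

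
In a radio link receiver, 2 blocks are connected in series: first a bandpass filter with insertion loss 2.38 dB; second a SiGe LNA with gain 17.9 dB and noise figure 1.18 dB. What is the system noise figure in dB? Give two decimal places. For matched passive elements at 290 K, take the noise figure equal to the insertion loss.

Convert to linear (a loss of L dB is a gain of −L dB): F_i = 10^(NF_i/10), G_i = 10^(G_i,dB/10)
  Stage 1: F_1 = 10^(2.38/10) = 1.730, G_1 = 10^(−2.38/10) = 0.5781
  Stage 2: F_2 = 10^(1.18/10) = 1.312, G_2 = 10^(17.9/10) = 61.66
Friis cascade:
  F = 1.730 + (1.312 − 1)/0.5781 = 2.270
NF = 10 log₁₀(2.270) = 3.56 dB

3.56 dB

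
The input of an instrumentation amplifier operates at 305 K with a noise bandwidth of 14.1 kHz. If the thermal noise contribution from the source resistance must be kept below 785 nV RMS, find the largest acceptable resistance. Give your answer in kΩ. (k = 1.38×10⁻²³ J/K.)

2.60 kΩ

Johnson–Nyquist: V_n = √(4kTRB) ⇒ R = V_n² / (4kTB)
4kTB = 4 × 1.38×10⁻²³ × 305 × 1.41×10⁴ = 2.37×10⁻¹⁶
R = (7.85×10⁻⁷)² / 2.37×10⁻¹⁶ = 2.60×10³ Ω = 2.60 kΩ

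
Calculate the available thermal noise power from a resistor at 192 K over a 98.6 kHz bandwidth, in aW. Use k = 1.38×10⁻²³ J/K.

261 aW

P_n = kTB = 1.38×10⁻²³ × 192 × 9.86×10⁴ = 2.61×10⁻¹⁶ W = 261 aW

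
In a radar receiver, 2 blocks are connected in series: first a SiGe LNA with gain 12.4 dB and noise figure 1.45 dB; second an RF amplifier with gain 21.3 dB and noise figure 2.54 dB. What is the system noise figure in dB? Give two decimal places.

Convert to linear (a loss of L dB is a gain of −L dB): F_i = 10^(NF_i/10), G_i = 10^(G_i,dB/10)
  Stage 1: F_1 = 10^(1.45/10) = 1.396, G_1 = 10^(12.4/10) = 17.38
  Stage 2: F_2 = 10^(2.54/10) = 1.795, G_2 = 10^(21.3/10) = 134.9
Friis cascade:
  F = 1.396 + (1.795 − 1)/17.38 = 1.442
NF = 10 log₁₀(1.442) = 1.59 dB

1.59 dB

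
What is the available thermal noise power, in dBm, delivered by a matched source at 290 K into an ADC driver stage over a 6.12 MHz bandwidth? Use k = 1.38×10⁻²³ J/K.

P_n = kTB = 1.38×10⁻²³ × 290 × 6.12×10⁶ = 2.45×10⁻¹⁴ W
In dBm: 10 log₁₀(2.45×10⁻¹⁴ / 10⁻³) = −106.1 dBm

−106.1 dBm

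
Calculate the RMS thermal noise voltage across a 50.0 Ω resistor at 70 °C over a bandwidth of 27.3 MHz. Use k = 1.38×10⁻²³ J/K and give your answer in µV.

T = 70 °C + 273.15 = 343.15 K
V_n = √(4kTRB)
4kTRB = 4 × 1.38×10⁻²³ × 343.15 × 5.00×10¹ × 2.73×10⁷ = 2.59×10⁻¹¹ V²
V_n = √(2.59×10⁻¹¹) = 5.08×10⁻⁶ V = 5.08 µV

5.08 µV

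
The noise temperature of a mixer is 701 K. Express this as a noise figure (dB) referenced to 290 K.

5.34 dB

F = 1 + T_e/T₀ = 1 + 701/290 = 3.41724
NF = 10 log₁₀(3.41724) = 5.34 dB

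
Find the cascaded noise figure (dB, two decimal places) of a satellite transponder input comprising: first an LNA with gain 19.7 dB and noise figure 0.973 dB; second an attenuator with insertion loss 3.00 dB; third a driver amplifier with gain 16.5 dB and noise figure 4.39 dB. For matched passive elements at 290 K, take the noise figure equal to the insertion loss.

1.14 dB

Convert to linear (a loss of L dB is a gain of −L dB): F_i = 10^(NF_i/10), G_i = 10^(G_i,dB/10)
  Stage 1: F_1 = 10^(0.973/10) = 1.251, G_1 = 10^(19.7/10) = 93.33
  Stage 2: F_2 = 10^(3.00/10) = 1.995, G_2 = 10^(−3.00/10) = 0.5012
  Stage 3: F_3 = 10^(4.39/10) = 2.748, G_3 = 10^(16.5/10) = 44.67
Friis cascade:
  F = 1.251 + (1.995 − 1)/93.33 + (2.748 − 1)/46.77 = 1.299
NF = 10 log₁₀(1.299) = 1.14 dB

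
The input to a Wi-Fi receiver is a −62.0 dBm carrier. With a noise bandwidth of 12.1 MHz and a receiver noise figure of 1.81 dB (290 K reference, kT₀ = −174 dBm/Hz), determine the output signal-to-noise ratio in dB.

39.4 dB

Noise floor: N = −174 + 10 log₁₀(B) + NF
10 log₁₀(1.21×10⁷) = 70.83 dB
N = −174 + 70.83 + 1.81 = −101.36 dBm
SNR = P_sig − N = −62.0 − (−101.36) = 39.36 dB → 39.4 dB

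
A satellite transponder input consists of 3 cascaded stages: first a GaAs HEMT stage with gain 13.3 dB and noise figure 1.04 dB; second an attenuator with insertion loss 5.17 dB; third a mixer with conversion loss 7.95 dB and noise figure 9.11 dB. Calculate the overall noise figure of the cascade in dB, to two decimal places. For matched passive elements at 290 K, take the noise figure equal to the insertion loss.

3.94 dB

Convert to linear (a loss of L dB is a gain of −L dB): F_i = 10^(NF_i/10), G_i = 10^(G_i,dB/10)
  Stage 1: F_1 = 10^(1.04/10) = 1.271, G_1 = 10^(13.3/10) = 21.38
  Stage 2: F_2 = 10^(5.17/10) = 3.289, G_2 = 10^(−5.17/10) = 0.3041
  Stage 3: F_3 = 10^(9.11/10) = 8.147, G_3 = 10^(−7.95/10) = 0.1603
Friis cascade:
  F = 1.271 + (3.289 − 1)/21.38 + (8.147 − 1)/6.501 = 2.477
NF = 10 log₁₀(2.477) = 3.94 dB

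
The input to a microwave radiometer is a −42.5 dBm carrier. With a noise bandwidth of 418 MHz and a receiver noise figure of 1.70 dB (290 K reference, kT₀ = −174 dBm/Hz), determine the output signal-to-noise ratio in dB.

Noise floor: N = −174 + 10 log₁₀(B) + NF
10 log₁₀(4.18×10⁸) = 86.21 dB
N = −174 + 86.21 + 1.70 = −86.09 dBm
SNR = P_sig − N = −42.5 − (−86.09) = 43.59 dB → 43.6 dB

43.6 dB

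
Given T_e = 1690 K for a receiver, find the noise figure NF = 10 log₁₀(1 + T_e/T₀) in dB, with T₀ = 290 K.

F = 1 + T_e/T₀ = 1 + 1690/290 = 6.82759
NF = 10 log₁₀(6.82759) = 8.34 dB

8.34 dB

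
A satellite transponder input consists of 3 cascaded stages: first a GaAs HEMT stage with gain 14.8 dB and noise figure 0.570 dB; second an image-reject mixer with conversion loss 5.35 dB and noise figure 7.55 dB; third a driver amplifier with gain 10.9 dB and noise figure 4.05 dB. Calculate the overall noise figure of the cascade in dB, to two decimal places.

Convert to linear (a loss of L dB is a gain of −L dB): F_i = 10^(NF_i/10), G_i = 10^(G_i,dB/10)
  Stage 1: F_1 = 10^(0.570/10) = 1.140, G_1 = 10^(14.8/10) = 30.20
  Stage 2: F_2 = 10^(7.55/10) = 5.689, G_2 = 10^(−5.35/10) = 0.2917
  Stage 3: F_3 = 10^(4.05/10) = 2.541, G_3 = 10^(10.9/10) = 12.30
Friis cascade:
  F = 1.140 + (5.689 − 1)/30.20 + (2.541 − 1)/8.810 = 1.470
NF = 10 log₁₀(1.470) = 1.67 dB

1.67 dB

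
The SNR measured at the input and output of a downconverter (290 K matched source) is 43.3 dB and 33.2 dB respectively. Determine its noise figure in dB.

NF (dB) = SNR_in(dB) − SNR_out(dB) when the source is at T₀
NF = 43.3 − 33.2 = 10.1 dB

10.1 dB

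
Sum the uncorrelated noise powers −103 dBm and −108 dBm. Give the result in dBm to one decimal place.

Convert to linear, add, convert back:
P₁ = 5.01×10⁻¹⁴ W, P₂ = 1.58×10⁻¹⁴ W
P_tot = 6.60×10⁻¹⁴ W → 10 log₁₀(P_tot / 10⁻³) = −101.8 dBm

−101.8 dBm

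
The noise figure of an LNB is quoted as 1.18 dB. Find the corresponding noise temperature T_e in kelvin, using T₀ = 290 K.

90.5 K

F = 10^(1.18/10) = 1.3122
T_e = (F − 1)·T₀ = (1.3122 − 1) × 290 = 90.5 K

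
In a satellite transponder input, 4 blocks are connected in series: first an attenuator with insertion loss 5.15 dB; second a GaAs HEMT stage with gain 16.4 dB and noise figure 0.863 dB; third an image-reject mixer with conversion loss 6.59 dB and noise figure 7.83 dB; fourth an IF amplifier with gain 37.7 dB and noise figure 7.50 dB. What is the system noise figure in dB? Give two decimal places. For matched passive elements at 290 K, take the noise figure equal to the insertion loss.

Convert to linear (a loss of L dB is a gain of −L dB): F_i = 10^(NF_i/10), G_i = 10^(G_i,dB/10)
  Stage 1: F_1 = 10^(5.15/10) = 3.273, G_1 = 10^(−5.15/10) = 0.3055
  Stage 2: F_2 = 10^(0.863/10) = 1.220, G_2 = 10^(16.4/10) = 43.65
  Stage 3: F_3 = 10^(7.83/10) = 6.067, G_3 = 10^(−6.59/10) = 0.2193
  Stage 4: F_4 = 10^(7.50/10) = 5.623, G_4 = 10^(37.7/10) = 5888
Friis cascade:
  F = 3.273 + (1.220 − 1)/0.3055 + (6.067 − 1)/13.34 + (5.623 − 1)/2.924 = 5.954
NF = 10 log₁₀(5.954) = 7.75 dB

7.75 dB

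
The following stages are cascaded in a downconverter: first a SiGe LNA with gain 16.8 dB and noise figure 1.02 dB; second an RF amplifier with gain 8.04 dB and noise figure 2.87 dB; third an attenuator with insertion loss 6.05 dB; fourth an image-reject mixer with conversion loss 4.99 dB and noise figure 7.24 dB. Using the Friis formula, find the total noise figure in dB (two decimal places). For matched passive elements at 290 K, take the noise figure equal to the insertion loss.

Convert to linear (a loss of L dB is a gain of −L dB): F_i = 10^(NF_i/10), G_i = 10^(G_i,dB/10)
  Stage 1: F_1 = 10^(1.02/10) = 1.265, G_1 = 10^(16.8/10) = 47.86
  Stage 2: F_2 = 10^(2.87/10) = 1.936, G_2 = 10^(8.04/10) = 6.368
  Stage 3: F_3 = 10^(6.05/10) = 4.027, G_3 = 10^(−6.05/10) = 0.2483
  Stage 4: F_4 = 10^(7.24/10) = 5.297, G_4 = 10^(−4.99/10) = 0.3170
Friis cascade:
  F = 1.265 + (1.936 − 1)/47.86 + (4.027 − 1)/304.8 + (5.297 − 1)/75.68 = 1.351
NF = 10 log₁₀(1.351) = 1.31 dB

1.31 dB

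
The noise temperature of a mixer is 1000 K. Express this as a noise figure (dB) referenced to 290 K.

6.48 dB

F = 1 + T_e/T₀ = 1 + 1000/290 = 4.44828
NF = 10 log₁₀(4.44828) = 6.48 dB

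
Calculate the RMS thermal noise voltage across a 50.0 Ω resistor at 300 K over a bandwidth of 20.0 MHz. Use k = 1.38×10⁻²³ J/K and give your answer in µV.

4.07 µV

V_n = √(4kTRB)
4kTRB = 4 × 1.38×10⁻²³ × 300 × 5.00×10¹ × 2.00×10⁷ = 1.66×10⁻¹¹ V²
V_n = √(1.66×10⁻¹¹) = 4.07×10⁻⁶ V = 4.07 µV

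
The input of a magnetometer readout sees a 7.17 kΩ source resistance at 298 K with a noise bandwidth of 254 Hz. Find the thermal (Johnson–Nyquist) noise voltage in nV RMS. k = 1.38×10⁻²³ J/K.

173 nV

V_n = √(4kTRB)
4kTRB = 4 × 1.38×10⁻²³ × 298 × 7.17×10³ × 2.54×10² = 3.00×10⁻¹⁴ V²
V_n = √(3.00×10⁻¹⁴) = 1.73×10⁻⁷ V = 173 nV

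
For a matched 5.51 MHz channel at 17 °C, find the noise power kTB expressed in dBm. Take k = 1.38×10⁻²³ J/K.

T = 17 °C + 273.15 = 290.15 K
P_n = kTB = 1.38×10⁻²³ × 290.15 × 5.51×10⁶ = 2.21×10⁻¹⁴ W
In dBm: 10 log₁₀(2.21×10⁻¹⁴ / 10⁻³) = −106.6 dBm

−106.6 dBm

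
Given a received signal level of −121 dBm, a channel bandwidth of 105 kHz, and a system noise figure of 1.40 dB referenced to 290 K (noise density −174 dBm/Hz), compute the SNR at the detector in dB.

1.4 dB

Noise floor: N = −174 + 10 log₁₀(B) + NF
10 log₁₀(1.05×10⁵) = 50.21 dB
N = −174 + 50.21 + 1.40 = −122.39 dBm
SNR = P_sig − N = −121 − (−122.39) = 1.39 dB → 1.4 dB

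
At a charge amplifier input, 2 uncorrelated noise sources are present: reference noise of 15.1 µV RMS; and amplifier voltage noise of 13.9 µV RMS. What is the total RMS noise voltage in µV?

20.5 µV

Uncorrelated sources add in power (mean-square): V_tot = √(ΣV_i²)
V_tot = √[(1.51×10⁻⁵)² + (1.39×10⁻⁵)²] = 2.05×10⁻⁵ V = 20.5 µV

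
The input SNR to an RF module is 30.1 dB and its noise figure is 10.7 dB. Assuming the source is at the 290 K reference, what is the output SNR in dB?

By definition F = SNR_in/SNR_out, so in dB: SNR_out = SNR_in − NF
SNR_out = 30.1 − 10.7 = 19.4 dB

19.4 dB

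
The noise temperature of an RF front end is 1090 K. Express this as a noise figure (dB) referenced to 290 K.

F = 1 + T_e/T₀ = 1 + 1090/290 = 4.75862
NF = 10 log₁₀(4.75862) = 6.77 dB

6.77 dB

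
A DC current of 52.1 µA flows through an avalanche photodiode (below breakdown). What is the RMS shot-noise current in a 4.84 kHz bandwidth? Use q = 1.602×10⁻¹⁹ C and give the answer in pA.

284 pA

I_n = √(2qI·B)
2qI·B = 2 × 1.602×10⁻¹⁹ × 5.21×10⁻⁵ × 4.84×10³ = 8.08×10⁻²⁰ A²
I_n = √(8.08×10⁻²⁰) = 2.84×10⁻¹⁰ A = 284 pA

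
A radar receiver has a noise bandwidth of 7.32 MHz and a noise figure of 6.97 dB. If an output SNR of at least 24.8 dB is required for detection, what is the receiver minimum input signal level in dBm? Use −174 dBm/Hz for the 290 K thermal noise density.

−73.6 dBm

Sensitivity = −174 + 10 log₁₀(B) + NF + SNR_min
= −174 + 68.65 + 6.97 + 24.8
= −73.58 dBm → −73.6 dBm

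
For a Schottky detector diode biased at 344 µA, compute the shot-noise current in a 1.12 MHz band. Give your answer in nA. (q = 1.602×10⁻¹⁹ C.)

I_n = √(2qI·B)
2qI·B = 2 × 1.602×10⁻¹⁹ × 3.44×10⁻⁴ × 1.12×10⁶ = 1.23×10⁻¹⁶ A²
I_n = √(1.23×10⁻¹⁶) = 1.11×10⁻⁸ A = 11.1 nA

11.1 nA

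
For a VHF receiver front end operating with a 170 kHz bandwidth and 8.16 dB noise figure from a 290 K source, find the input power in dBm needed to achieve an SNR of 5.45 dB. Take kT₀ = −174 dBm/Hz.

Sensitivity = −174 + 10 log₁₀(B) + NF + SNR_min
= −174 + 52.3 + 8.16 + 5.45
= −108.09 dBm → −108.1 dBm

−108.1 dBm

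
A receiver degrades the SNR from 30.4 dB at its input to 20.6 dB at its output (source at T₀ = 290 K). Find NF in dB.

9.8 dB

NF (dB) = SNR_in(dB) − SNR_out(dB) when the source is at T₀
NF = 30.4 − 20.6 = 9.8 dB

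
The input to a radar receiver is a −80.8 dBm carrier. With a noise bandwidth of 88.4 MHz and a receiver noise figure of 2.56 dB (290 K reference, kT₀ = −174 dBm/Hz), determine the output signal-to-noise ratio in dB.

11.2 dB

Noise floor: N = −174 + 10 log₁₀(B) + NF
10 log₁₀(8.84×10⁷) = 79.46 dB
N = −174 + 79.46 + 2.56 = −91.98 dBm
SNR = P_sig − N = −80.8 − (−91.98) = 11.18 dB → 11.2 dB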